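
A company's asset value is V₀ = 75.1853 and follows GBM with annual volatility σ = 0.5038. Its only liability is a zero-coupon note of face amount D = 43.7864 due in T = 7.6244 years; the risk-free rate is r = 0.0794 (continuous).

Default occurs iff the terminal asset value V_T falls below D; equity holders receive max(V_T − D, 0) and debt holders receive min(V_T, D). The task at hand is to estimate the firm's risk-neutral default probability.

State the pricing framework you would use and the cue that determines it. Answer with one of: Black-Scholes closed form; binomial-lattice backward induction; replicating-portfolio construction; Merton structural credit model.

framework: Merton structural credit model

Key observation: the data describe a firm's assets (V₀ = 75.1853, GBM) and a single zero-coupon debt of face 43.7864, so credit quantities follow from equity-as-call in the structural model.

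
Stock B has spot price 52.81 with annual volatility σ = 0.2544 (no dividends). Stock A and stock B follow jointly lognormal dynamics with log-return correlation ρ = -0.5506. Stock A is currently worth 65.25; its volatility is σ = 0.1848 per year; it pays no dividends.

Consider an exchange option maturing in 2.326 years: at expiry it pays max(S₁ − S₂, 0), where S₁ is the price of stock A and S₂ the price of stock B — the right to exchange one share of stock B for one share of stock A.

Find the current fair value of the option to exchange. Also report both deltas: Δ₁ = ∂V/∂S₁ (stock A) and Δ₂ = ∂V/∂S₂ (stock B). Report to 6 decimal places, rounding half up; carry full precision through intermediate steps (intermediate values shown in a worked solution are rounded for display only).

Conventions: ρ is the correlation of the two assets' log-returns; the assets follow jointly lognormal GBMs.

σ_eff = √(σ₁² + σ₂² − 2ρσ₁σ₂) = √(0.1848² + 0.2544² − 2·-0.5506·0.1848·0.2544) = 0.388125
d₁ = (ln(S₁/S₂) + (q₂ − q₁ + σ_eff²/2)T) / (σ_eff√T) = (ln(65.25/52.81) + (0.0 − 0.0 + 0.075321)·2.326) / 0.591939 = 0.653313
d₂ = d₁ − σ_eff√T = 0.653313 − 0.591939 = 0.061374
N(d₁) = 0.743223,  N(d₂) = 0.524469
V = S₁·e^{−q₁T}·N(d₁) − S₂·e^{−q₂T}·N(d₂) = 48.495282 − 27.697227 = 20.798055
Key observation: the rate r is irrelevant here: denominating values in stock B turns the exchange into a ratio option on S₁/S₂, and discounting at r drops out.
Δ₁ = e^{−q₁T}·N(d₁) = 0.743223;  Δ₂ = −e^{−q₂T}·N(d₂) = -0.524469

exchange price = 20.798055
Δ1 = 0.743223
Δ2 = -0.524469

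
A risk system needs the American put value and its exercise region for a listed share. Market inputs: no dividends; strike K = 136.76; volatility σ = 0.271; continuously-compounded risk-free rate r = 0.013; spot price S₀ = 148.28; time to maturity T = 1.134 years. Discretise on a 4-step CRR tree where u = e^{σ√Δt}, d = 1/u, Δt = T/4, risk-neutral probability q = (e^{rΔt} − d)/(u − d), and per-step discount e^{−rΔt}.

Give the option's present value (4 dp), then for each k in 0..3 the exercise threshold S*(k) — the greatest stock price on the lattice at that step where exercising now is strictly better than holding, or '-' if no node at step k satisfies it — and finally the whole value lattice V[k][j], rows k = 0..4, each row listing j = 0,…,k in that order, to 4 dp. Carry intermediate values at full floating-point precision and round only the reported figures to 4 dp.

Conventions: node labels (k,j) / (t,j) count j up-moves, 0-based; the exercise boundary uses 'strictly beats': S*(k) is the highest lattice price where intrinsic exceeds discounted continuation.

Δt=0.28350, u=1.15522, d=0.86563, q=0.47674, disc=e^(-rΔt)=0.99632
k=4 terminal: V=max(K-S,0) → 53.5032 25.6505 0.0000 0.0000 0.0000
k=3: j=0 S=96.1801 intr=40.5799 cont=40.0768 V=40.5799[EX]; j=1 S=128.3562 intr=8.4038 cont=13.3725 V=13.3725[hold]; j=2 S=171.2964 intr=0.0000 cont=0.0000 V=0.0000[hold]; j=3 S=228.6019 intr=0.0000 cont=0.0000 V=0.0000[hold]  S*(3)=96.1801
k=2: j=0 S=111.1095 intr=25.6505 cont=27.5075 V=27.5075[hold]; j=1 S=148.2800 intr=0.0000 cont=6.9716 V=6.9716[hold]; j=2 S=197.8855 intr=0.0000 cont=0.0000 V=0.0000[hold]  S*(2)=-
k=1: j=0 S=128.3562 intr=8.4038 cont=17.6520 V=17.6520[hold]; j=1 S=171.2964 intr=0.0000 cont=3.6345 V=3.6345[hold]  S*(1)=-
k=0: j=0 S=148.2800 intr=0.0000 cont=10.9290 V=10.9290[hold]  S*(0)=-

price = 10.9290
boundary = - - - 96.1801
tree:
10.9290
17.6520 3.6345
27.5075 6.9716 0.0000
40.5799 13.3725 0.0000 0.0000
53.5032 25.6505 0.0000 0.0000 0.0000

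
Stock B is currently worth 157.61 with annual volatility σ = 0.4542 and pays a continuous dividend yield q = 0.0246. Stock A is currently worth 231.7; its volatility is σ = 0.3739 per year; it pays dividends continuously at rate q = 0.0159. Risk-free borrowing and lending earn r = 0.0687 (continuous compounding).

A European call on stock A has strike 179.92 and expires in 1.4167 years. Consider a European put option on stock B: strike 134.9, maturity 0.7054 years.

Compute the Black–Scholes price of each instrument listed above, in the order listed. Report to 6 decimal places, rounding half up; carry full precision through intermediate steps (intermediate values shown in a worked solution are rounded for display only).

[stock A call K=179.92]
σ√T = 0.3739·√1.4167 = 0.445035
d₁ = (ln(S/K) + (r−q+σ²/2)T) / (σ√T) = (ln(231.7/179.92) + (0.0687−0.0159+0.3739²/2)·1.4167) / 0.445035 = (0.252931 + 0.173830) / 0.445035 = 0.958938
d₂ = d₁ − σ√T = 0.958938 − 0.445035 = 0.513902
e^{−rT} = 0.907259
e^{−qT} = 0.977726
N(d₁) = 0.831205,  N(d₂) = 0.696340
price = S·e^{−qT}·N(d₁) − K·e^{−rT}·N(d₂) = 188.300482 − 113.666376 = 74.634105
[stock B put K=134.9]
σ√T = 0.4542·√0.7054 = 0.381474
d₁ = (ln(S/K) + (r−q+σ²/2)T) / (σ√T) = (ln(157.61/134.9) + (0.0687−0.0246+0.4542²/2)·0.7054) / 0.381474 = (0.155590 + 0.103869) / 0.381474 = 0.680149
d₂ = d₁ − σ√T = 0.680149 − 0.381474 = 0.298675
e^{−rT} = 0.952695
e^{−qT} = 0.982797
N(−d₁) = 0.248205,  N(−d₂) = 0.382594
price = K·e^{−rT}·N(−d₂) − S·e^{−qT}·N(−d₁) = 49.170392 − 38.446610 = 10.723782

price(stock A call K=179.92) = 74.634105
price(stock B put K=134.9) = 10.723782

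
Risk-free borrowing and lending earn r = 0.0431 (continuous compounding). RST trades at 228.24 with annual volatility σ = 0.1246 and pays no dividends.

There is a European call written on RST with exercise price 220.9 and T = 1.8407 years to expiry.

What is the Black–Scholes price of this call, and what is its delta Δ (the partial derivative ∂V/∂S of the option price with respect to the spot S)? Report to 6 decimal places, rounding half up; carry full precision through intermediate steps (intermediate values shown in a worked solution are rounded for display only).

price = 29.726867
Δ = 0.772525

σ√T = 0.1246·√1.8407 = 0.169048
d₁ = (ln(S/K) + (r+σ²/2)T) / (σ√T) = (ln(228.24/220.9) + (0.0431+0.1246²/2)·1.8407) / 0.169048 = (0.032688 + 0.093623) / 0.169048 = 0.747187
d₂ = d₁ − σ√T = 0.747187 − 0.169048 = 0.578139
e^{−rT} = 0.923731
N(d₁) = 0.772525,  N(d₂) = 0.718415
Call price V = S·N(d₁) − K·e^{−rT}·N(d₂) = 176.321036 − 146.594169 = 29.726867
Δ = N(d₁) = 0.772525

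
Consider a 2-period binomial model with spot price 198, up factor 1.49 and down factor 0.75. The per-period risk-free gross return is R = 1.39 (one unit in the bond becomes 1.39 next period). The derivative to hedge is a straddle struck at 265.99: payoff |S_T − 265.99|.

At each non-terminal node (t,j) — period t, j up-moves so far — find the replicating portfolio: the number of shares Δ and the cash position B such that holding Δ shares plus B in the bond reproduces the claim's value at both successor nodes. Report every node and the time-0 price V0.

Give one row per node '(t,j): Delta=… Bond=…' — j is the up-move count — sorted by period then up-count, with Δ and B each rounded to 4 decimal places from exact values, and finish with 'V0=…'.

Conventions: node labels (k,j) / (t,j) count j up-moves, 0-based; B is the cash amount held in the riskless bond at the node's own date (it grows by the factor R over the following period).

Risk-neutral probability p* = (R−d)/(u−d) = (1.39−0.75)/(1.49−0.75) = 0.8649.
Terminal payoffs: V(2,0)=154.6150, V(2,1)=44.7250, V(2,2)=173.5898
Node (1,0) S=148.5000: V=(p*·44.7250+(1−p*)·154.6150)/1.39=42.8597; Δ=(44.7250−154.6150)/(221.2650−111.3750)=-1.0000; B=V−Δ·S=191.3597
Node (1,1) S=295.0200: V=(p*·173.5898+(1−p*)·44.7250)/1.39=112.3566; Δ=(173.5898−44.7250)/(439.5798−221.2650)=0.5903; B=V−Δ·S=-61.7850
Node (0,0) S=198.0000: V=(p*·112.3566+(1−p*)·42.8597)/1.39=74.0756; Δ=(112.3566−42.8597)/(295.0200−148.5000)=0.4743; B=V−Δ·S=-19.8391
Check: Δ(0,0)·S0 + B(0,0) = 74.0756 = V0.

(0,0): Delta=0.4743 Bond=-19.8391
(1,0): Delta=-1.0000 Bond=191.3597
(1,1): Delta=0.5903 Bond=-61.7850
V0=74.0756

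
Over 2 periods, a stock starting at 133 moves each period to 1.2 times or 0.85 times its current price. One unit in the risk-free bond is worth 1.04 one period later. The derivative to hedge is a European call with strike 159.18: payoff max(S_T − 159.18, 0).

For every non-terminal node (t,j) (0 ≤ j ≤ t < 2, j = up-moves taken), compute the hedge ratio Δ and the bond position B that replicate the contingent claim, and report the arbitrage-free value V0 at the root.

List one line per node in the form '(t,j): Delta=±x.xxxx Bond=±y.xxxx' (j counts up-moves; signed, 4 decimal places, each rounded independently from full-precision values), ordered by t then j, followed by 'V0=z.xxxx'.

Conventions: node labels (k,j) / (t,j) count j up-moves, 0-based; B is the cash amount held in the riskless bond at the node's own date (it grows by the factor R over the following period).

(0,0): Delta=0.3626 Bond=-39.4194
(1,0): Delta=0.0000 Bond=0.0000
(1,1): Delta=0.5789 Bond=-75.5192
V0=8.8114

Arbitrage-free pricing uses the up-move probability p* = (R−d)/(u−d) = 0.5429, discounting each step at R = 1.04.
Payoffs at expiry: V(2,0)=0.0000, V(2,1)=0.0000, V(2,2)=32.3400
  t=1,j=0: stock 113.0500 → up 135.6600 (V=0.0000), down 96.0925 (V=0.0000). Price 0.0000; hedge Δ=0.0000, bond B=0.0000.
  t=1,j=1: stock 159.6000 → up 191.5200 (V=32.3400), down 135.6600 (V=0.0000). Price 16.8808; hedge Δ=0.5789, bond B=-75.5192.
  t=0,j=0: stock 133.0000 → up 159.6000 (V=16.8808), down 113.0500 (V=0.0000). Price 8.8114; hedge Δ=0.3626, bond B=-39.4194.
As a check, the time-0 holding Δ(0,0)·S0 + B(0,0) comes to 8.8114 — exactly V0.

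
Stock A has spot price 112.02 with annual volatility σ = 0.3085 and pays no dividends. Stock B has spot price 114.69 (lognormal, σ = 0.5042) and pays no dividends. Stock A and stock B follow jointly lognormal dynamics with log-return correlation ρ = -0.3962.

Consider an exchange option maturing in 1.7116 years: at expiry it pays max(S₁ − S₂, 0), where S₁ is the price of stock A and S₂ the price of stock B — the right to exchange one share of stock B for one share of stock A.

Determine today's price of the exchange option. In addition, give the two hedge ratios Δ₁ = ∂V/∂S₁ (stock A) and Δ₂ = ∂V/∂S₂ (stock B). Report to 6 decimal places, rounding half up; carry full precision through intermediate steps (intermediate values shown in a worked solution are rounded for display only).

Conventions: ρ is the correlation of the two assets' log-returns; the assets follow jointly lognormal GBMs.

exchange price = 38.021401
Δ1 = 0.664045
Δ2 = -0.317071

σ_eff = √(σ₁² + σ₂² − 2ρσ₁σ₂) = √(0.3085² + 0.5042² − 2·-0.3962·0.3085·0.5042) = 0.687491
d₁ = (ln(S₁/S₂) + (q₂ − q₁ + σ_eff²/2)T) / (σ_eff√T) = (ln(112.02/114.69) + (0.0 − 0.0 + 0.236322)·1.7116) / 0.899432 = 0.423527
d₂ = d₁ − σ_eff√T = 0.423527 − 0.899432 = -0.475905
N(d₁) = 0.664045,  N(d₂) = 0.317071
V = S₁·e^{−q₁T}·N(d₁) − S₂·e^{−q₂T}·N(d₂) = 74.386268 − 36.364867 = 38.021401
Key observation: r never enters — measured in units of stock B, the claim is a call on S₁/S₂ struck at 1, so only the dividend yields and σ_eff matter.
Δ₁ = e^{−q₁T}·N(d₁) = 0.664045;  Δ₂ = −e^{−q₂T}·N(d₂) = -0.317071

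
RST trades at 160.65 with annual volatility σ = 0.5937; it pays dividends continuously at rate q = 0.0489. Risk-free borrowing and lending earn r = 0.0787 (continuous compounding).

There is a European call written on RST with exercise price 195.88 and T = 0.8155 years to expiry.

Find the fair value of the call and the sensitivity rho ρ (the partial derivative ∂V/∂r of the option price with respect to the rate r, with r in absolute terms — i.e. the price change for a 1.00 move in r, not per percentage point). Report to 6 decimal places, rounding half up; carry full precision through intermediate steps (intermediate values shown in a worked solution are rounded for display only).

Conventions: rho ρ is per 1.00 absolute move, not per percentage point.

σ√T = 0.5937·√0.8155 = 0.536141
d₁ = (ln(S/K) + (r−q+σ²/2)T) / (σ√T) = (ln(160.65/195.88) + (0.0787−0.0489+0.5937²/2)·0.8155) / 0.536141 = (-0.198274 + 0.168025) / 0.536141 = -0.056419
d₂ = d₁ − σ√T = -0.056419 − 0.536141 = -0.592560
e^{−rT} = 0.937836
e^{−qT} = 0.960907
N(d₁) = 0.477504,  N(d₂) = 0.276738
Call price V = S·e^{−qT}·N(d₁) − K·e^{−rT}·N(d₂) = 73.712121 − 50.837660 = 22.874461
ρ = K·T·e^{−rT}·N(d₂) = 41.458112

price = 22.874461
ρ = 41.458112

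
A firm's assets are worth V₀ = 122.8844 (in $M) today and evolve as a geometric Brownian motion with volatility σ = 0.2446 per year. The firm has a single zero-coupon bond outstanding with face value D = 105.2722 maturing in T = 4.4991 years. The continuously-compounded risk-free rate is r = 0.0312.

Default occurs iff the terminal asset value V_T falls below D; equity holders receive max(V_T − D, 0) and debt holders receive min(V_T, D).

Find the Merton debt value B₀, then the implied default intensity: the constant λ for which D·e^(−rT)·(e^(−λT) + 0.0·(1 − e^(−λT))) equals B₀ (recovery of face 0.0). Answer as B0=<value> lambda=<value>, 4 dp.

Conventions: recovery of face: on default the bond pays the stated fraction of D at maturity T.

B0=81.8977 lambda=0.0246

Work the structural quantities from V₀ = 122.8844 against face 105.2722:
d₁ = [ln(V₀/D) + (r + σ²/2)T] / (σ√T)
   = [ln(122.8844/105.2722) + (0.0312 + 0.5·0.2446²)·4.4991] / (0.2446·√4.4991)
   = [0.154695 + 0.274961] / 0.518823 = 0.828135
d₂ = d₁ − σ√T = 0.828135 − 0.518823 = 0.309311
N(d₁) = 0.796203,  N(d₂) = 0.621458,  e^(−rT) = 0.869035
E₀ = V₀·N(d₁) − D·e^(−rT)·N(d₂)
   = 122.8844·0.796203 − 105.2722·0.869035·0.621458 = 40.986713
B₀ = V₀ − E₀ = 122.8844 − 40.986713 = 81.897687
e^(−λT) = (B₀·e^(rT)/D − 0)/(1 − 0) = (81.8977·1.150702/105.2722 − 0)/1 = 0.89520141
λ = −ln(0.89520141)/4.4991 = 0.024606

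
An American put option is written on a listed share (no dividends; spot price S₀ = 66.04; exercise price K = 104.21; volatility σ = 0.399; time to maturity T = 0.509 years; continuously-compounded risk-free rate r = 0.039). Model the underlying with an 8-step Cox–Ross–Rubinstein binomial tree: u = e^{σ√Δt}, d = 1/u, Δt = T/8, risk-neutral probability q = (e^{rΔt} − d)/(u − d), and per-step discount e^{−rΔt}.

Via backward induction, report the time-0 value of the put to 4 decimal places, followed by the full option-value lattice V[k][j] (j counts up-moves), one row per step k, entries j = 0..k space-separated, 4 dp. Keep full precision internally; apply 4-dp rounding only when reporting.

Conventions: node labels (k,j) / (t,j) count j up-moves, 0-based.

price = 38.1700
tree:
38.1700
44.4930 31.4179
50.2106 38.1700 24.4707
55.3808 44.4930 31.1775 17.5357
60.0559 50.2106 38.1700 23.8955 10.9307
64.2834 55.3808 44.4930 31.1775 16.3521 5.2798
68.1062 60.0559 50.2106 38.1700 23.4446 8.9698 1.4225
71.5630 64.2834 55.3808 44.4930 31.1775 14.8930 2.7807 0.0000
74.6887 68.1062 60.0559 50.2106 38.1700 23.4446 5.4359 0.0000 0.0000

Δt=0.06363  u=1.10588  d=0.90426  q=0.48718  discount=0.99752
step 8 (expiry): payoffs max(K−S,0) = 74.6887 68.1062 60.0559 50.2106 38.1700 23.4446 5.4359 0.0000 0.0000
k=7: (k=7,j=0): S=32.6470, K−S=71.5630, hold=71.3047 ⇒ V=71.5630 exercise | (k=7,j=1): S=39.9266, K−S=64.2834, hold=64.0252 ⇒ V=64.2834 exercise | (k=7,j=2): S=48.8292, K−S=55.3808, hold=55.1225 ⇒ V=55.3808 exercise | (k=7,j=3): S=59.7170, K−S=44.4930, hold=44.2347 ⇒ V=44.4930 exercise | (k=7,j=4): S=73.0325, K−S=31.1775, hold=30.9192 ⇒ V=31.1775 exercise | (k=7,j=5): S=89.3170, K−S=14.8930, hold=14.6347 ⇒ V=14.8930 exercise | (k=7,j=6): S=109.2326, K−S=0.0000, hold=2.7807 ⇒ V=2.7807 continue | (k=7,j=7): S=133.5889, K−S=0.0000, hold=0.0000 ⇒ V=0.0000 continue
k=6: (k=6,j=0): S=36.1038, K−S=68.1062, hold=67.8479 ⇒ V=68.1062 exercise | (k=6,j=1): S=44.1541, K−S=60.0559, hold=59.7976 ⇒ V=60.0559 exercise | (k=6,j=2): S=53.9994, K−S=50.2106, hold=49.9523 ⇒ V=50.2106 exercise | (k=6,j=3): S=66.0400, K−S=38.1700, hold=37.9117 ⇒ V=38.1700 exercise | (k=6,j=4): S=80.7654, K−S=23.4446, hold=23.1864 ⇒ V=23.4446 exercise | (k=6,j=5): S=98.7741, K−S=5.4359, hold=8.9698 ⇒ V=8.9698 continue | (k=6,j=6): S=120.7984, K−S=0.0000, hold=1.4225 ⇒ V=1.4225 continue
k=5: (k=5,j=0): S=39.9266, K−S=64.2834, hold=64.0252 ⇒ V=64.2834 exercise | (k=5,j=1): S=48.8292, K−S=55.3808, hold=55.1225 ⇒ V=55.3808 exercise | (k=5,j=2): S=59.7170, K−S=44.4930, hold=44.2347 ⇒ V=44.4930 exercise | (k=5,j=3): S=73.0325, K−S=31.1775, hold=30.9192 ⇒ V=31.1775 exercise | (k=5,j=4): S=89.3170, K−S=14.8930, hold=16.3521 ⇒ V=16.3521 continue | (k=5,j=5): S=109.2326, K−S=0.0000, hold=5.2798 ⇒ V=5.2798 continue
k=4: (k=4,j=0): S=44.1541, K−S=60.0559, hold=59.7976 ⇒ V=60.0559 exercise | (k=4,j=1): S=53.9994, K−S=50.2106, hold=49.9523 ⇒ V=50.2106 exercise | (k=4,j=2): S=66.0400, K−S=38.1700, hold=37.9117 ⇒ V=38.1700 exercise | (k=4,j=3): S=80.7654, K−S=23.4446, hold=23.8955 ⇒ V=23.8955 continue | (k=4,j=4): S=98.7741, K−S=5.4359, hold=10.9307 ⇒ V=10.9307 continue
k=3: (k=3,j=0): S=48.8292, K−S=55.3808, hold=55.1225 ⇒ V=55.3808 exercise | (k=3,j=1): S=59.7170, K−S=44.4930, hold=44.2347 ⇒ V=44.4930 exercise | (k=3,j=2): S=73.0325, K−S=31.1775, hold=31.1383 ⇒ V=31.1775 exercise | (k=3,j=3): S=89.3170, K−S=14.8930, hold=17.5357 ⇒ V=17.5357 continue
k=2: (k=2,j=0): S=53.9994, K−S=50.2106, hold=49.9523 ⇒ V=50.2106 exercise | (k=2,j=1): S=66.0400, K−S=38.1700, hold=37.9117 ⇒ V=38.1700 exercise | (k=2,j=2): S=80.7654, K−S=23.4446, hold=24.4707 ⇒ V=24.4707 continue
k=1: (k=1,j=0): S=59.7170, K−S=44.4930, hold=44.2347 ⇒ V=44.4930 exercise | (k=1,j=1): S=73.0325, K−S=31.1775, hold=31.4179 ⇒ V=31.4179 continue
k=0: (k=0,j=0): S=66.0400, K−S=38.1700, hold=38.0285 ⇒ V=38.1700 exercise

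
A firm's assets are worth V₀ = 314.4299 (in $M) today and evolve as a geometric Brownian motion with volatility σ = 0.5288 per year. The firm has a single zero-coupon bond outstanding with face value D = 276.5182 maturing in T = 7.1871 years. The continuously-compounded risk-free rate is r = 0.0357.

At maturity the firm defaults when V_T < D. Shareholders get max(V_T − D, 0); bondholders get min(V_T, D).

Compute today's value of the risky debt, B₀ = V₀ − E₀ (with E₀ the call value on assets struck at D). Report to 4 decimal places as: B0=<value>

Equity is a call on the firm's assets struck at D = 276.5182:
d₁ = [ln(V₀/D) + (r + σ²/2)T] / (σ√T)
   = [ln(314.4299/276.5182) + (0.0357 + 0.5·0.5288²)·7.1871] / (0.5288·√7.1871)
   = [0.128485 + 1.261442] / 1.417648 = 0.980446
d₂ = d₁ − σ√T = 0.980446 − 1.417648 = -0.437202
N(d₁) = 0.836567,  N(d₂) = 0.330982,  e^(−rT) = 0.773694
E₀ = V₀·N(d₁) − D·e^(−rT)·N(d₂)
   = 314.4299·0.836567 − 276.5182·0.773694·0.330982 = 192.231154
B₀ = V₀ − E₀ = 314.4299 − 192.231154 = 122.198746

B0=122.1987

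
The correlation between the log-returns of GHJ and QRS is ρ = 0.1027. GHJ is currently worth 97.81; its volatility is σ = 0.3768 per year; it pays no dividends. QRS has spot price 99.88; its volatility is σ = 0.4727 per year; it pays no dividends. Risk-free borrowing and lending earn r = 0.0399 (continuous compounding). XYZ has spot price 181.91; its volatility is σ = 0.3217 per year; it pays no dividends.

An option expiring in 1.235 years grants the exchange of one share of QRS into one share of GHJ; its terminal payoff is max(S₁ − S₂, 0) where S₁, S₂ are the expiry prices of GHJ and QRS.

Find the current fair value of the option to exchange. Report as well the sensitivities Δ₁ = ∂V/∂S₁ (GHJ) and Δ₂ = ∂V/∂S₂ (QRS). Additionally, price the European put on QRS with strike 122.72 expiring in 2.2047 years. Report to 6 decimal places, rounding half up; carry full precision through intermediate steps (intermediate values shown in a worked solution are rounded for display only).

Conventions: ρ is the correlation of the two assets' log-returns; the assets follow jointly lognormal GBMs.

σ_eff = √(σ₁² + σ₂² − 2ρσ₁σ₂) = √(0.3768² + 0.4727² − 2·0.1027·0.3768·0.4727) = 0.573445
d₁ = (ln(S₁/S₂) + (q₂ − q₁ + σ_eff²/2)T) / (σ_eff√T) = (ln(97.81/99.88) + (0.0 − 0.0 + 0.164420)·1.235) / 0.637272 = 0.285773
d₂ = d₁ − σ_eff√T = 0.285773 − 0.637272 = -0.351499
N(d₁) = 0.612474,  N(d₂) = 0.362607
V = S₁·e^{−q₁T}·N(d₁) − S₂·e^{−q₂T}·N(d₂) = 59.906094 − 36.217182 = 23.688912
Δ₁ = e^{−q₁T}·N(d₁) = 0.612474;  Δ₂ = −e^{−q₂T}·N(d₂) = -0.362607
[vanilla: QRS put K=122.72]
σ√T = 0.4727·√2.2047 = 0.701876
d₁ = (ln(S/K) + (r+σ²/2)T) / (σ√T) = (ln(99.88/122.72) + (0.0399+0.4727²/2)·2.2047) / 0.701876 = (-0.205936 + 0.334282) / 0.701876 = 0.182862
d₂ = d₁ − σ√T = 0.182862 − 0.701876 = -0.519014
e^{−rT} = 0.915791
N(−d₁) = 0.427453,  N(−d₂) = 0.698124
price = K·e^{−rT}·N(−d₂) − S·N(−d₁) = 78.459288 − 42.694013 = 35.765275

exchange price = 23.688912
Δ1 = 0.612474
Δ2 = -0.362607
price(QRS put K=122.72) = 35.765275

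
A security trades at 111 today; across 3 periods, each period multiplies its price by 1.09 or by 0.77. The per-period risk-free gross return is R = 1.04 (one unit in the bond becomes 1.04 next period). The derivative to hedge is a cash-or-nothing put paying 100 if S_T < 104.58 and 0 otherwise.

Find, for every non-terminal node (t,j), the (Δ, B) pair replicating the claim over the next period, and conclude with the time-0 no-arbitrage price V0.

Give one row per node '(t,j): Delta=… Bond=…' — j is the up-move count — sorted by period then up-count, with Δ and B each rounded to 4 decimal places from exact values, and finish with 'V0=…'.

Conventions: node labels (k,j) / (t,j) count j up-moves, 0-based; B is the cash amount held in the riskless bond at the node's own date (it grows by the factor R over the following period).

(0,0): Delta=-1.8531 Bond=241.1886
(1,0): Delta=0.0000 Bond=92.4556
(1,1): Delta=-2.0955 Bond=280.1658
(2,0): Delta=0.0000 Bond=96.1538
(2,1): Delta=0.0000 Bond=96.1538
(2,2): Delta=-2.3696 Bond=327.5240
V0=35.4996

Arbitrage-free pricing uses the up-move probability p* = (R−d)/(u−d) = 0.8437, discounting each step at R = 1.04.
At maturity the claim pays: V(3,0)=100.0000, V(3,1)=100.0000, V(3,2)=100.0000, V(3,3)=0.0000
(2,0): S=65.8119. Δ = (V_up−V_dn)/(S_up−S_dn) = (100.0000−100.0000)/(71.7350−50.6752) = 0.0000. V = [p*·100.0000 + (1−p*)·100.0000]/1.04 = 96.1538. B = V − Δ·S = 96.1538.
(2,1): S=93.1623. Δ = (V_up−V_dn)/(S_up−S_dn) = (100.0000−100.0000)/(101.5469−71.7350) = 0.0000. V = [p*·100.0000 + (1−p*)·100.0000]/1.04 = 96.1538. B = V − Δ·S = 96.1538.
(2,2): S=131.8791. Δ = (V_up−V_dn)/(S_up−S_dn) = (0.0000−100.0000)/(143.7482−101.5469) = -2.3696. V = [p*·0.0000 + (1−p*)·100.0000]/1.04 = 15.0240. B = V − Δ·S = 327.5240.
(1,0): S=85.4700. Δ = (V_up−V_dn)/(S_up−S_dn) = (96.1538−96.1538)/(93.1623−65.8119) = 0.0000. V = [p*·96.1538 + (1−p*)·96.1538]/1.04 = 92.4556. B = V − Δ·S = 92.4556.
(1,1): S=120.9900. Δ = (V_up−V_dn)/(S_up−S_dn) = (15.0240−96.1538)/(131.8791−93.1623) = -2.0955. V = [p*·15.0240 + (1−p*)·96.1538]/1.04 = 26.6352. B = V − Δ·S = 280.1658.
(0,0): S=111.0000. Δ = (V_up−V_dn)/(S_up−S_dn) = (26.6352−92.4556)/(120.9900−85.4700) = -1.8531. V = [p*·26.6352 + (1−p*)·92.4556]/1.04 = 35.4996. B = V − Δ·S = 241.1886.
Check: Δ(0,0)·S0 + B(0,0) = 35.4996 = V0.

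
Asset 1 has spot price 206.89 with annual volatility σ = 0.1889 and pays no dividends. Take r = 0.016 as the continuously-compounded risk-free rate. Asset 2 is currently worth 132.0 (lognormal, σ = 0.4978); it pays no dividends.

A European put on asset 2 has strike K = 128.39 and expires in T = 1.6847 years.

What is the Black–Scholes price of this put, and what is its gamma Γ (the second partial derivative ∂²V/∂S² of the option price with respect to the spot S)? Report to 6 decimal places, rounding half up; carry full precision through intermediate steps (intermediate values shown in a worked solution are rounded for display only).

σ√T = 0.4978·√1.6847 = 0.646124
d₁ = (ln(S/K) + (r+σ²/2)T) / (σ√T) = (ln(132.0/128.39) + (0.016+0.4978²/2)·1.6847) / 0.646124 = (0.027729 + 0.235694) / 0.646124 = 0.407697
d₂ = d₁ − σ√T = 0.407697 − 0.646124 = -0.238427
e^{−rT} = 0.973405
N(−d₁) = 0.341748,  N(−d₂) = 0.594225
Put price V = K·e^{−rT}·N(−d₂) − S·N(−d₁) = 74.263561 − 45.110744 = 29.152817
φ(d₁) = (1/√(2π))·e^{−d₁²/2} = 0.367127
Γ = φ(d₁) / (S·σ·√T) = 0.004305

price = 29.152817
Γ = 0.004305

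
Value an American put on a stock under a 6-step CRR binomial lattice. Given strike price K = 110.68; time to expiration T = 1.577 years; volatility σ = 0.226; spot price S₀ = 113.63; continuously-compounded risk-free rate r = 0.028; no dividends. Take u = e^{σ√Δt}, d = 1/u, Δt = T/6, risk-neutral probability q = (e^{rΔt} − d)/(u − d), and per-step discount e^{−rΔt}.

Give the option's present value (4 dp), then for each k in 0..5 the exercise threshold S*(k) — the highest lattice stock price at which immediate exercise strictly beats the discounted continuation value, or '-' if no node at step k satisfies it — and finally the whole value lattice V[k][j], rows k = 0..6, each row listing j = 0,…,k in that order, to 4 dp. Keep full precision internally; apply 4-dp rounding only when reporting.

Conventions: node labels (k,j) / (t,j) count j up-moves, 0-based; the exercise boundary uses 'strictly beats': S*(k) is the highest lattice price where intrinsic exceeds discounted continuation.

Δt=0.26283, u=1.12284, d=0.89060, q=0.50287, disc=e^(-rΔt)=0.99267
k=6 terminal: V=max(K-S,0) → 53.9806 39.1947 20.5530 0.0000 0.0000 0.0000 0.0000
k=5: j=0 S=63.6645 intr=47.0155 cont=46.2039 V=47.0155[EX]; j=1 S=80.2667 intr=30.4133 cont=29.6017 V=30.4133[EX]; j=2 S=101.1985 intr=9.4815 cont=10.1426 V=10.1426[hold]; j=3 S=127.5887 intr=0.0000 cont=0.0000 V=0.0000[hold]; j=4 S=160.8608 intr=0.0000 cont=0.0000 V=0.0000[hold]; j=5 S=202.8096 intr=0.0000 cont=0.0000 V=0.0000[hold]  S*(5)=80.2667
k=4: j=0 S=71.4853 intr=39.1947 cont=38.3832 V=39.1947[EX]; j=1 S=90.1270 intr=20.5530 cont=20.0715 V=20.5530[EX]; j=2 S=113.6300 intr=0.0000 cont=5.0052 V=5.0052[hold]; j=3 S=143.2621 intr=0.0000 cont=0.0000 V=0.0000[hold]; j=4 S=180.6215 intr=0.0000 cont=0.0000 V=0.0000[hold]  S*(4)=90.1270
k=3: j=0 S=80.2667 intr=30.4133 cont=29.6017 V=30.4133[EX]; j=1 S=101.1985 intr=9.4815 cont=12.6411 V=12.6411[hold]; j=2 S=127.5887 intr=0.0000 cont=2.4700 V=2.4700[hold]; j=3 S=160.8608 intr=0.0000 cont=0.0000 V=0.0000[hold]  S*(3)=80.2667
k=2: j=0 S=90.1270 intr=20.5530 cont=21.3187 V=21.3187[hold]; j=1 S=113.6300 intr=0.0000 cont=7.4712 V=7.4712[hold]; j=2 S=143.2621 intr=0.0000 cont=1.2189 V=1.2189[hold]  S*(2)=-
k=1: j=0 S=101.1985 intr=9.4815 cont=14.2499 V=14.2499[hold]; j=1 S=127.5887 intr=0.0000 cont=4.2954 V=4.2954[hold]  S*(1)=-
k=0: j=0 S=113.6300 intr=0.0000 cont=9.1763 V=9.1763[hold]  S*(0)=-

price = 9.1763
boundary = - - - 80.2667 90.1270 80.2667
tree:
9.1763
14.2499 4.2954
21.3187 7.4712 1.2189
30.4133 12.6411 2.4700 0.0000
39.1947 20.5530 5.0052 0.0000 0.0000
47.0155 30.4133 10.1426 0.0000 0.0000 0.0000
53.9806 39.1947 20.5530 0.0000 0.0000 0.0000 0.0000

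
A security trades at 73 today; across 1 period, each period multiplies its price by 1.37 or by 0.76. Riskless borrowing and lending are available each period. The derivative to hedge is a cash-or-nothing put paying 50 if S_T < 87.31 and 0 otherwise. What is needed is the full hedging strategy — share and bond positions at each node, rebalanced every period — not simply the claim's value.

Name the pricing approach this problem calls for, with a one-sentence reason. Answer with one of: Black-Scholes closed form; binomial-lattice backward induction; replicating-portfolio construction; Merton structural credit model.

Key observation: since the answer must list Δ and B at each node of the 1.37/0.76 lattice on 73, the replicating-portfolio method — solving the two-state system at every node — is the one that applies.

framework: replicating-portfolio construction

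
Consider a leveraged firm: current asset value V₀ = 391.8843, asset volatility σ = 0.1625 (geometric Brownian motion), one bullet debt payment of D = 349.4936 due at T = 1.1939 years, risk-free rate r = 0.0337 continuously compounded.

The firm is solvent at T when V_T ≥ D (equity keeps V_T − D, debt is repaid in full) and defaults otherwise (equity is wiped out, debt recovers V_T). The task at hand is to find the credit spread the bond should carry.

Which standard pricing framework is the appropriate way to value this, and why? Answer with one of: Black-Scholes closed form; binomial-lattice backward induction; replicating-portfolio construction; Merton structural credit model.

Key observation: the asked-for credit quantity lives on the firm's capital structure — asset value, asset volatility, debt face 349.4936 — which is the structural model's domain.

framework: Merton structural credit model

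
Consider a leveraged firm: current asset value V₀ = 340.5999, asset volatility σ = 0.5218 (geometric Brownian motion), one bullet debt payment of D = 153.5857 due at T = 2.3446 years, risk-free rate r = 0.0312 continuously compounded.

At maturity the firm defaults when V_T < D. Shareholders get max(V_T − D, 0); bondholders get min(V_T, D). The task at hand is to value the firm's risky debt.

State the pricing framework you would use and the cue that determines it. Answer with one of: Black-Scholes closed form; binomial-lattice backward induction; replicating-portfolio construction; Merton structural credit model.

framework: Merton structural credit model

Key observation: with the firm-asset dynamics (V₀ = 340.5999) and a single zero-coupon liability of face 153.5857 given, debt value, spread, and default probability all derive from the option view of the balance sheet.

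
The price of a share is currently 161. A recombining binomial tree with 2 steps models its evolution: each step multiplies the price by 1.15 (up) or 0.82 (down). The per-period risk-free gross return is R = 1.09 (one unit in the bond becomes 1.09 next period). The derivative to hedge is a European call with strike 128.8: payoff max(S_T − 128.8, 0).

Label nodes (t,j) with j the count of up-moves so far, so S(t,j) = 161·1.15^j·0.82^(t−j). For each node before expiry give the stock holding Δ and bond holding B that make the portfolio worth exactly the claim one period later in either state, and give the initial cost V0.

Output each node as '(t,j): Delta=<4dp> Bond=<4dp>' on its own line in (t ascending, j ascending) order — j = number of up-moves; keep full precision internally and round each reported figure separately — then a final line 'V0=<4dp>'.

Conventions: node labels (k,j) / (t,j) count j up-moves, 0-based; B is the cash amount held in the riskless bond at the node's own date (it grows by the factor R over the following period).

(0,0): Delta=0.9355 Bond=-97.4526
(1,0): Delta=0.5285 Bond=-52.4850
(1,1): Delta=1.0000 Bond=-118.1651
V0=53.1632

Since d<R<u, set p* = (R−d)/(u−d) = 0.8182; price each node as the discounted p*-expectation of its children.
At maturity the claim pays: V(2,0)=0.0000, V(2,1)=23.0230, V(2,2)=84.1225
(1,0): S=132.0200. Δ = (V_up−V_dn)/(S_up−S_dn) = (23.0230−0.0000)/(151.8230−108.2564) = 0.5285. V = [p*·23.0230 + (1−p*)·0.0000]/1.09 = 17.2817. B = V − Δ·S = -52.4850.
(1,1): S=185.1500. Δ = (V_up−V_dn)/(S_up−S_dn) = (84.1225−23.0230)/(212.9225−151.8230) = 1.0000. V = [p*·84.1225 + (1−p*)·23.0230]/1.09 = 66.9849. B = V − Δ·S = -118.1651.
(0,0): S=161.0000. Δ = (V_up−V_dn)/(S_up−S_dn) = (66.9849−17.2817)/(185.1500−132.0200) = 0.9355. V = [p*·66.9849 + (1−p*)·17.2817]/1.09 = 53.1632. B = V − Δ·S = -97.4526.
Sanity check at the root: Δ(0,0)·S0 + B(0,0) reproduces V0 = 53.1632.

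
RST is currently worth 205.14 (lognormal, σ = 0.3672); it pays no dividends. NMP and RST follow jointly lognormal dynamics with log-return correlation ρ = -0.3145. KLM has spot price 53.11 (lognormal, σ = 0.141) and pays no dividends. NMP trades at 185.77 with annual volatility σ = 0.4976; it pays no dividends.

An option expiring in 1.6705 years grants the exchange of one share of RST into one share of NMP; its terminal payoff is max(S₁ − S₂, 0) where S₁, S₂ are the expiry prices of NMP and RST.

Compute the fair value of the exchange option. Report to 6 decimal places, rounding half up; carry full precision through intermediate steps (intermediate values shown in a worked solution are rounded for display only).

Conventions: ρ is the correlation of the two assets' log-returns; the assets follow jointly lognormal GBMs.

exchange price = 59.383340

σ_eff = √(σ₁² + σ₂² − 2ρσ₁σ₂) = √(0.4976² + 0.3672² − 2·-0.3145·0.4976·0.3672) = 0.705246
d₁ = (ln(S₁/S₂) + (q₂ − q₁ + σ_eff²/2)T) / (σ_eff√T) = (ln(185.77/205.14) + (0.0 − 0.0 + 0.248686)·1.6705) / 0.911515 = 0.346946
d₂ = d₁ − σ_eff√T = 0.346946 − 0.911515 = -0.564569
N(d₁) = 0.635684,  N(d₂) = 0.286183
V = S₁·e^{−q₁T}·N(d₁) − S₂·e^{−q₂T}·N(d₂) = 118.091021 − 58.707681 = 59.383340
Key observation: r never enters — measured in units of RST, the claim is a call on S₁/S₂ struck at 1, so only the dividend yields and σ_eff matter.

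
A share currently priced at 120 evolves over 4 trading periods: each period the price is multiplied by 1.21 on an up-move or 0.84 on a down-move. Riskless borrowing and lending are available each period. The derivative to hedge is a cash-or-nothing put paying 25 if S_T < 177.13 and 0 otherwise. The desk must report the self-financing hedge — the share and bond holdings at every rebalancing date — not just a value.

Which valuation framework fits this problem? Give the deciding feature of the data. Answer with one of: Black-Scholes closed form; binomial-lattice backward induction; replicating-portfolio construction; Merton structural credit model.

Key observation: the mandate to exhibit the hedge at every date and state singles out the replicating-portfolio construction on the 4-period tree with factors 1.21 and 0.84 from 120.

framework: replicating-portfolio construction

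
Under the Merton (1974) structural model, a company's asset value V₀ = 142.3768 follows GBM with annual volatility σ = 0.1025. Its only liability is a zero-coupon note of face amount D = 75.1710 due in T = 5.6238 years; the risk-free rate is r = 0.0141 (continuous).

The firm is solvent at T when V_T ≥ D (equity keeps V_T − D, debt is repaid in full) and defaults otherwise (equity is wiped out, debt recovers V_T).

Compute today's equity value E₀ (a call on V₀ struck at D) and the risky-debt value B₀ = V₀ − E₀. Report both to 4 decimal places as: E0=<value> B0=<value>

With assets at 142.3768 and a single debt payment of 75.1710 at 5.6238 years:
d₁ = [ln(V₀/D) + (r + σ²/2)T] / (σ√T)
   = [ln(142.3768/75.1710) + (0.0141 + 0.5·0.1025²)·5.6238] / (0.1025·√5.6238)
   = [0.638712 + 0.108838] / 0.243074 = 3.075397
d₂ = d₁ − σ√T = 3.075397 − 0.243074 = 2.832323
N(d₁) = 0.998949,  N(d₂) = 0.997689,  e^(−rT) = 0.923767
E₀ = V₀·N(d₁) − D·e^(−rT)·N(d₂)
   = 142.3768·0.998949 − 75.1710·0.923767·0.997689 = 72.947115
B₀ = V₀ − E₀ = 142.3768 − 72.947115 = 69.429685

E0=72.9471 B0=69.4297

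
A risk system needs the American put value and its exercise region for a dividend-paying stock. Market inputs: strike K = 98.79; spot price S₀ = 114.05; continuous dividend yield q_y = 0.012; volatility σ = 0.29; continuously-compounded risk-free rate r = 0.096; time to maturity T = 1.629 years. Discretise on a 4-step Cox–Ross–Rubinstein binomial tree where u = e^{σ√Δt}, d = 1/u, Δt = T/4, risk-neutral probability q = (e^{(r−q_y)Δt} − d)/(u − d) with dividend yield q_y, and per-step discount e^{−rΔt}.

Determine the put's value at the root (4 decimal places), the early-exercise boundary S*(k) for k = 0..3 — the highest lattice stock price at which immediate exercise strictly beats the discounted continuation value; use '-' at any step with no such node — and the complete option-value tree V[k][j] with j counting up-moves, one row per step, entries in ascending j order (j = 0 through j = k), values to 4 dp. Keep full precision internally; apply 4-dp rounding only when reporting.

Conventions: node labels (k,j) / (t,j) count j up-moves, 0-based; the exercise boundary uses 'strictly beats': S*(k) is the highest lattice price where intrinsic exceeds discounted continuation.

price = 5.5323
boundary = - - 78.7677 65.4598
tree:
5.5323
10.7125 1.6514
20.0223 3.7938 0.0000
33.3302 8.7155 0.0000 0.0000
44.3897 20.0223 0.0000 0.0000 0.0000

Δt=0.40725  u=1.20330  d=0.83105  q=0.54735  discount=0.96166
step 4 (expiry): payoffs max(K−S,0) = 44.3897 20.0223 0.0000 0.0000 0.0000
step 3: (k=3,j=0): S=65.4598, K−S=33.3302, hold=29.8615 ⇒ V=33.3302 exercise | (k=3,j=1): S=94.7811, K−S=4.0089, hold=8.7155 ⇒ V=8.7155 continue | (k=3,j=2): S=137.2362, K−S=0.0000, hold=0.0000 ⇒ V=0.0000 continue | (k=3,j=3): S=198.7082, K−S=0.0000, hold=0.0000 ⇒ V=0.0000 continue  boundary S*=65.4598
step 2: (k=2,j=0): S=78.7677, K−S=20.0223, hold=19.0959 ⇒ V=20.0223 exercise | (k=2,j=1): S=114.0500, K−S=0.0000, hold=3.7938 ⇒ V=3.7938 continue | (k=2,j=2): S=165.1362, K−S=0.0000, hold=0.0000 ⇒ V=0.0000 continue  boundary S*=78.7677
step 1: (k=1,j=0): S=94.7811, K−S=4.0089, hold=10.7125 ⇒ V=10.7125 continue | (k=1,j=1): S=137.2362, K−S=0.0000, hold=1.6514 ⇒ V=1.6514 continue  boundary S*=-
step 0: (k=0,j=0): S=114.0500, K−S=0.0000, hold=5.5323 ⇒ V=5.5323 continue  boundary S*=-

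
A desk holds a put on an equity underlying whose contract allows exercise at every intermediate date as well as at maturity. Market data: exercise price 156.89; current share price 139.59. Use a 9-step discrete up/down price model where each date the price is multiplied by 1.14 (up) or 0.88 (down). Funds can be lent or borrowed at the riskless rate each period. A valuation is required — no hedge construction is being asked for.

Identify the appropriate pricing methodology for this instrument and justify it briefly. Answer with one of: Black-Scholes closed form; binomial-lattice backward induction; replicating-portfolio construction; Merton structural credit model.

Key observation: early exercise of the strike-156.89 put must be checked at each of the 9 dates (spot 139.59), which forces a node-by-node comparison of intrinsic and continuation value backward from expiry.

framework: binomial-lattice backward induction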